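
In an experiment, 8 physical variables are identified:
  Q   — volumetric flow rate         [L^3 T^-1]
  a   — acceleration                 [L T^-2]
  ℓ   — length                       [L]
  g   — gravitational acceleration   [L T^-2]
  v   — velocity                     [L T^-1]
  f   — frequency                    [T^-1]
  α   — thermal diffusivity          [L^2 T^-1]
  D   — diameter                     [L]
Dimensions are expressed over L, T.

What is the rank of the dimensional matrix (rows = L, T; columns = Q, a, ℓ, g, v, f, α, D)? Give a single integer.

Exponent matrix [L,T] × [Q,a,ℓ,g,v,f,α,D]:
  L: [ 3  1  1  1  1  0  2  1]
  T: [-1 -2  0 -2 -1 -1 -1  0]
Echelon form has 2 nonzero rows (pivots: Q,a)

2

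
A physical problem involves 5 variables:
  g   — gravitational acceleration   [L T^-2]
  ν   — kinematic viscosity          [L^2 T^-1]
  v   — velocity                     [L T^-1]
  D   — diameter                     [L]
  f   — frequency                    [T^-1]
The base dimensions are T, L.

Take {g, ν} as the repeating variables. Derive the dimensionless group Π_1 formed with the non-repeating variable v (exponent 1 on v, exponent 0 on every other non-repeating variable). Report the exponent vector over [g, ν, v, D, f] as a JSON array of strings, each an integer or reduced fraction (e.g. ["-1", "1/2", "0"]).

Exponent matrix [T,L] × [g,ν,v,D,f]:
  T: [-2 -1 -1  0 -1]
  L: [ 1  2  1  1  0]
RREF → pivots at {g,ν} ⇒ r = 2
Repeat: g,ν; free: v,D,f
RREF:
  r0: [   1    0  1/3 -1/3  2/3]
  r1: [   0    1  1/3  2/3 -1/3]
Fix exponent of v at 1, D at 0, f at 0; solve each RREF row for its pivot's exponent:
  r0: exp(g) + (1/3)·1 = 0 ⇒ exp(g) = -1/3
  r1: exp(ν) + (1/3)·1 = 0 ⇒ exp(ν) = -1/3
Π_1 = g^(-1/3) · ν^(-1/3) · v

["-1/3", "-1/3", "1", "0", "0"]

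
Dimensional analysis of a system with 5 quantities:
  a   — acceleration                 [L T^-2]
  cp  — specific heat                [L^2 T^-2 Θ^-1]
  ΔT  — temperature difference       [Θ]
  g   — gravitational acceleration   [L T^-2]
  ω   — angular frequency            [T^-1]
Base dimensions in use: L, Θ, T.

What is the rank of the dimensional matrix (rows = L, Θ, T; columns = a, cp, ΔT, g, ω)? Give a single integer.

Write exponents as rows L,Θ,T / cols a,cp,ΔT,g,ω:
  L: [ 1  2  0  1  0]
  Θ: [ 0 -1  1  0  0]
  T: [-2 -2  0 -2 -1]
Echelon form has 3 nonzero rows (pivots: a,cp,ΔT)

3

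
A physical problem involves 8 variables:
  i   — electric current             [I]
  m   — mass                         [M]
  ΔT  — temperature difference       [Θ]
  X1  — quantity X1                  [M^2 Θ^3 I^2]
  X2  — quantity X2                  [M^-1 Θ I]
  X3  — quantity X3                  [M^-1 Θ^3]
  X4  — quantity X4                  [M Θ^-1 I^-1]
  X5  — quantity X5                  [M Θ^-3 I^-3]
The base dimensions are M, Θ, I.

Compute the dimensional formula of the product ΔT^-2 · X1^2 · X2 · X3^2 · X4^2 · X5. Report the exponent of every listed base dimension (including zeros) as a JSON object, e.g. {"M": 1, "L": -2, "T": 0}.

{"M": 4, "Θ": 6, "I": 0}

Exponent matrix [M,Θ,I] × [i,m,ΔT,X1,X2,X3,X4,X5]:
  M: [ 0  1  0  2 -1 -1  1  1]
  Θ: [ 0  0  1  3  1  3 -1 -3]
  I: [ 1  0  0  2  1  0 -1 -3]
  [M]: (-2)·0+(2)·2+(1)·-1+(2)·-1+(2)·1+(1)·1 = 4
  [Θ]: (-2)·1+(2)·3+(1)·1+(2)·3+(2)·-1+(1)·-3 = 6
  [I]: (-2)·0+(2)·2+(1)·1+(2)·0+(2)·-1+(1)·-3 = 0
⇒ M^4 Θ^6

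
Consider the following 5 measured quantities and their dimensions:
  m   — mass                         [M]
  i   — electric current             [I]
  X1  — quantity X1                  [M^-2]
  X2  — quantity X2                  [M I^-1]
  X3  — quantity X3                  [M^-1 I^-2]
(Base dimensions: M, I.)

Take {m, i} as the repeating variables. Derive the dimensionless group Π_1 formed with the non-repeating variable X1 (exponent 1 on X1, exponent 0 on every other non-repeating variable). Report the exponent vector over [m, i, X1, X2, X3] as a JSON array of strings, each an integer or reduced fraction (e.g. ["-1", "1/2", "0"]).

Exponent matrix [M,I] × [m,i,X1,X2,X3]:
  M: [ 1  0 -2  1 -1]
  I: [ 0  1  0 -1 -2]
Echelon form has 2 nonzero rows (pivots: m,i)
Pivot set = {m,i}, free = {X1,X2,X3}
RREF:
  r0: [   1    0   -2    1   -1]
  r1: [   0    1    0   -1   -2]
Fix exponent of X1 at 1, X2 at 0, X3 at 0; solve each RREF row for its pivot's exponent:
  r0: exp(m) + (-2)·1 = 0 ⇒ exp(m) = 2
  r1: exp(i) + (0)·1 = 0 ⇒ exp(i) = 0
Π_1 = m^2 · X1

["2", "0", "1", "0", "0"]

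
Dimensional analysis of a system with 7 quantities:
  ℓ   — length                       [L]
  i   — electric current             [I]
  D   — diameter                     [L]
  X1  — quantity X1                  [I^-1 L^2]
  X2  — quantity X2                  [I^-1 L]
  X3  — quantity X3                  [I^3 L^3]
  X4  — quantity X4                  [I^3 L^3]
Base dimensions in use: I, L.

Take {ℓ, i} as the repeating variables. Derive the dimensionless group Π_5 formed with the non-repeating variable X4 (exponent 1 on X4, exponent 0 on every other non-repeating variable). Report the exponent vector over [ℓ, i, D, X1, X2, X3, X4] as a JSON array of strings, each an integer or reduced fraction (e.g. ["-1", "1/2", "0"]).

Exponent matrix [I,L] × [ℓ,i,D,X1,X2,X3,X4]:
  I: [ 0  1  0 -1 -1  3  3]
  L: [ 1  0  1  2  1  3  3]
RREF → pivots at {ℓ,i} ⇒ r = 2
Pivot set = {ℓ,i}, free = {D,X1,X2,X3,X4}
RREF:
  r0: [   1    0    1    2    1    3    3]
  r1: [   0    1    0   -1   -1    3    3]
Fix exponent of X4 at 1, D at 0, X1 at 0, X2 at 0, X3 at 0; solve each RREF row for its pivot's exponent:
  r0: exp(ℓ) + (3)·1 = 0 ⇒ exp(ℓ) = -3
  r1: exp(i) + (3)·1 = 0 ⇒ exp(i) = -3
Π_5 = ℓ^-3 · i^-3 · X4

["-3", "-3", "0", "0", "0", "0", "1"]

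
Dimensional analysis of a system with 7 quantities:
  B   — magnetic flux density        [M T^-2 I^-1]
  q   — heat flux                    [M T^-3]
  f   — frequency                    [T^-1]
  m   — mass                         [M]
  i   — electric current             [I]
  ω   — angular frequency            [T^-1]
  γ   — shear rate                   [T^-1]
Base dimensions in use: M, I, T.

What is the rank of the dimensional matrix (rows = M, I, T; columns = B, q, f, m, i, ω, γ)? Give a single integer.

3

Dimensional matrix (M×I×T by B×q×f×m×i×ω×γ):
  M: [ 1  1  0  1  0  0  0]
  I: [-1  0  0  0  1  0  0]
  T: [-2 -3 -1  0  0 -1 -1]
Row reduction gives pivot columns B,q,f; rank = 3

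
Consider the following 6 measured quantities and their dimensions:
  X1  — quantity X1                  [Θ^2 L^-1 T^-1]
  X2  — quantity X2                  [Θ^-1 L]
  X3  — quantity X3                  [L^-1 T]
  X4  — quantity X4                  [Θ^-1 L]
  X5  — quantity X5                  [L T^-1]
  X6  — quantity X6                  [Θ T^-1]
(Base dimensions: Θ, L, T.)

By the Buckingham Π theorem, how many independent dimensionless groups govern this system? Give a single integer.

Exponent matrix [Θ,L,T] × [X1,X2,X3,X4,X5,X6]:
  Θ: [ 2 -1  0 -1  0  1]
  L: [-1  1 -1  1  1  0]
  T: [-1  0  1  0 -1 -1]
Row reduction gives pivot columns X1,X2; rank = 2
n=6, r=2 ⇒ 4 dimensionless groups

4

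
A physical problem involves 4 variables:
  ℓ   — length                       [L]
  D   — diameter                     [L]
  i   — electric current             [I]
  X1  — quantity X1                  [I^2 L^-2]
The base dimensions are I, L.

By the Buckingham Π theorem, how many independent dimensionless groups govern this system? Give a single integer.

Write exponents as rows I,L / cols ℓ,D,i,X1:
  I: [ 0  0  1  2]
  L: [ 1  1  0 -2]
RREF → pivots at {ℓ,i} ⇒ r = 2
Π count = n − r = 4 − 2 = 2

2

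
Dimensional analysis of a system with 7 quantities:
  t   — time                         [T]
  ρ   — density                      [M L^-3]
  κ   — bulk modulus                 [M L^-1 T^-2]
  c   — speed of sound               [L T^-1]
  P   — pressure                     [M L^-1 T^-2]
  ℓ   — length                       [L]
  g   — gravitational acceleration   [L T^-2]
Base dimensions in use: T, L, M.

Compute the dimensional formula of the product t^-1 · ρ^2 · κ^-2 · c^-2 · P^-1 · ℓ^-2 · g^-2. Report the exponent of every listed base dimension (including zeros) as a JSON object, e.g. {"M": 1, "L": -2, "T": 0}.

Write exponents as rows T,L,M / cols t,ρ,κ,c,P,ℓ,g:
  T: [ 1  0 -2 -1 -2  0 -2]
  L: [ 0 -3 -1  1 -1  1  1]
  M: [ 0  1  1  0  1  0  0]
  [T]: (-1)·1+(2)·0+(-2)·-2+(-2)·-1+(-1)·-2+(-2)·0+(-2)·-2 = 11
  [L]: (-1)·0+(2)·-3+(-2)·-1+(-2)·1+(-1)·-1+(-2)·1+(-2)·1 = -9
  [M]: (-1)·0+(2)·1+(-2)·1+(-2)·0+(-1)·1+(-2)·0+(-2)·0 = -1
⇒ T^11 L^-9 M^-1

{"T": 11, "L": -9, "M": -1}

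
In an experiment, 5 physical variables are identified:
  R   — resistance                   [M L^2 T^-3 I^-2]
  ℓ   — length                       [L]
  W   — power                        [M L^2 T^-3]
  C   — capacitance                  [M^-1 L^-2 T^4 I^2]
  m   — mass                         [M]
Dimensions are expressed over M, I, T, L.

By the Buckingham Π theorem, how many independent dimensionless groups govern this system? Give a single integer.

Dimensional matrix (M×I×T×L by R×ℓ×W×C×m):
  M: [ 1  0  1 -1  1]
  I: [-2  0  0  2  0]
  T: [-3  0 -3  4  0]
  L: [ 2  1  2 -2  0]
Row reduction gives pivot columns R,ℓ,W,C; rank = 4
n=5, r=4 ⇒ 1 dimensionless group

1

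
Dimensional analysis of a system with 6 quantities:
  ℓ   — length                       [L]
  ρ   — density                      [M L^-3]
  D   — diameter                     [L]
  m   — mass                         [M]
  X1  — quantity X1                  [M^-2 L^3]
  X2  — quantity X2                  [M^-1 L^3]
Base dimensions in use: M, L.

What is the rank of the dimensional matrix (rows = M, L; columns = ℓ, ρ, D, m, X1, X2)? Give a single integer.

2

Write exponents as rows M,L / cols ℓ,ρ,D,m,X1,X2:
  M: [ 0  1  0  1 -2 -1]
  L: [ 1 -3  1  0  3  3]
Echelon form has 2 nonzero rows (pivots: ℓ,ρ)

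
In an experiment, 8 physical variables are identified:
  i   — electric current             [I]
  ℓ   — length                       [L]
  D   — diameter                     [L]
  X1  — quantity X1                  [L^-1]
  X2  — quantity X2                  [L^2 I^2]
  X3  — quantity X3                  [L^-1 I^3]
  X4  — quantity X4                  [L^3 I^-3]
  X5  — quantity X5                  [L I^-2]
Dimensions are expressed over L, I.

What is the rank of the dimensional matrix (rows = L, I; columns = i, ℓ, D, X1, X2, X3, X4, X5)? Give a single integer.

2

Write exponents as rows L,I / cols i,ℓ,D,X1,X2,X3,X4,X5:
  L: [ 0  1  1 -1  2 -1  3  1]
  I: [ 1  0  0  0  2  3 -3 -2]
RREF → pivots at {i,ℓ} ⇒ r = 2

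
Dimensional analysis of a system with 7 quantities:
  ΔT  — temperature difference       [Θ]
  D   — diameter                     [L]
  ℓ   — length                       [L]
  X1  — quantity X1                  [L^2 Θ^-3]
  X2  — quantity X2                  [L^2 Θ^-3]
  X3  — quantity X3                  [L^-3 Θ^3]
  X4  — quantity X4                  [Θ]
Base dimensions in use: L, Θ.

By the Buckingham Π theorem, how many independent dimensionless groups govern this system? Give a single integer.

Exponent matrix [L,Θ] × [ΔT,D,ℓ,X1,X2,X3,X4]:
  L: [ 0  1  1  2  2 -3  0]
  Θ: [ 1  0  0 -3 -3  3  1]
RREF → pivots at {ΔT,D} ⇒ r = 2
Π count = n − r = 7 − 2 = 5

5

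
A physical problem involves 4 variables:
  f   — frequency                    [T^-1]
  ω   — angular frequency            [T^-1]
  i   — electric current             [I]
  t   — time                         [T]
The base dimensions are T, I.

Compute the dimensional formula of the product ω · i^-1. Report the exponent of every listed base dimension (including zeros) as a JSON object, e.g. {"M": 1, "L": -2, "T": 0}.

Write exponents as rows T,I / cols f,ω,i,t:
  T: [-1 -1  0  1]
  I: [ 0  0  1  0]
  [T]: (1)·-1+(-1)·0 = -1
  [I]: (1)·0+(-1)·1 = -1
⇒ T^-1 I^-1

{"T": -1, "I": -1}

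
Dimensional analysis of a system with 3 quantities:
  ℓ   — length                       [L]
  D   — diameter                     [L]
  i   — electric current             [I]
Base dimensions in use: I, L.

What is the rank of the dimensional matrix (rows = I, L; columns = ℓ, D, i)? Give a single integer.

2

Exponent matrix [I,L] × [ℓ,D,i]:
  I: [ 0  0  1]
  L: [ 1  1  0]
Row reduction gives pivot columns ℓ,i; rank = 2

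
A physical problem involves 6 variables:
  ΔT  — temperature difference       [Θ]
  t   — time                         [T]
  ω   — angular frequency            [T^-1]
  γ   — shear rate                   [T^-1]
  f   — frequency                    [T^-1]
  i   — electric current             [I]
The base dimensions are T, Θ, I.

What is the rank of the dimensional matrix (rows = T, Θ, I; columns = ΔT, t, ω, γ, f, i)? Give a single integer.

Write exponents as rows T,Θ,I / cols ΔT,t,ω,γ,f,i:
  T: [ 0  1 -1 -1 -1  0]
  Θ: [ 1  0  0  0  0  0]
  I: [ 0  0  0  0  0  1]
Row reduction gives pivot columns ΔT,t,i; rank = 3

3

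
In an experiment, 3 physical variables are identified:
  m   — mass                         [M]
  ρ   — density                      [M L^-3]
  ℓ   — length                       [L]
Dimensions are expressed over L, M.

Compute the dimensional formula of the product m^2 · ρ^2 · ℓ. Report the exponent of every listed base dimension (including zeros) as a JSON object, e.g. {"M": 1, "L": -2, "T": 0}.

Exponent matrix [L,M] × [m,ρ,ℓ]:
  L: [ 0 -3  1]
  M: [ 1  1  0]
  [L]: (2)·0+(2)·-3+(1)·1 = -5
  [M]: (2)·1+(2)·1+(1)·0 = 4
⇒ L^-5 M^4

{"L": -5, "M": 4}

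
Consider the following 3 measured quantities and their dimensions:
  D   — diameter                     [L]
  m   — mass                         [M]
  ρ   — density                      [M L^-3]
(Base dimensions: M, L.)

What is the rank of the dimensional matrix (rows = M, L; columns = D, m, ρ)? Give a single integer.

Dimensional matrix (M×L by D×m×ρ):
  M: [ 0  1  1]
  L: [ 1  0 -3]
RREF → pivots at {D,m} ⇒ r = 2

2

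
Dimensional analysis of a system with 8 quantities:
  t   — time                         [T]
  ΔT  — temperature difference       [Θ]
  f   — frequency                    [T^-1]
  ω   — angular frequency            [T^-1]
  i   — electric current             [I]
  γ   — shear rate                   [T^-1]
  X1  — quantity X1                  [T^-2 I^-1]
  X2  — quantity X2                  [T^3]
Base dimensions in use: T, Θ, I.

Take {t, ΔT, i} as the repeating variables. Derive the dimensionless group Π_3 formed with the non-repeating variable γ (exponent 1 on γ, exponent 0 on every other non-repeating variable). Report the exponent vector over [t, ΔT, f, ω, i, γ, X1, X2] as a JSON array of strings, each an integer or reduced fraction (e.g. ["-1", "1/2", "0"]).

["1", "0", "0", "0", "0", "1", "0", "0"]

Exponent matrix [T,Θ,I] × [t,ΔT,f,ω,i,γ,X1,X2]:
  T: [ 1  0 -1 -1  0 -1 -2  3]
  Θ: [ 0  1  0  0  0  0  0  0]
  I: [ 0  0  0  0  1  0 -1  0]
Row reduction gives pivot columns t,ΔT,i; rank = 3
Repeat: t,ΔT,i; free: f,ω,γ,X1,X2
RREF:
  r0: [   1    0   -1   -1    0   -1   -2    3]
  r1: [   0    1    0    0    0    0    0    0]
  r2: [   0    0    0    0    1    0   -1    0]
Fix exponent of γ at 1, f at 0, ω at 0, X1 at 0, X2 at 0; solve each RREF row for its pivot's exponent:
  r0: exp(t) + (-1)·1 = 0 ⇒ exp(t) = 1
  r1: exp(ΔT) + (0)·1 = 0 ⇒ exp(ΔT) = 0
  r2: exp(i) + (0)·1 = 0 ⇒ exp(i) = 0
Π_3 = t · γ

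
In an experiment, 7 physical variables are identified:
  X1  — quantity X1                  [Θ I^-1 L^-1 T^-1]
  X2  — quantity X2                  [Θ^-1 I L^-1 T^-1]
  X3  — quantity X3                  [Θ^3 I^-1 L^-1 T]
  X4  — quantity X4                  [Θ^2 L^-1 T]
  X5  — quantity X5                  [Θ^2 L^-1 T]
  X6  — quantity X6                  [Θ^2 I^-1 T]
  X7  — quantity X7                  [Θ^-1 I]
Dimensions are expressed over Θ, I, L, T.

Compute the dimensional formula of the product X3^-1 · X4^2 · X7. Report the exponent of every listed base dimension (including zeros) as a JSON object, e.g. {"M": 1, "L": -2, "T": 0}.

{"Θ": 0, "I": 2, "L": -1, "T": 1}

Dimensional matrix (Θ×I×L×T by X1×X2×X3×X4×X5×X6×X7):
  Θ: [ 1 -1  3  2  2  2 -1]
  I: [-1  1 -1  0  0 -1  1]
  L: [-1 -1 -1 -1 -1  0  0]
  T: [-1 -1  1  1  1  1  0]
  [Θ]: (-1)·3+(2)·2+(1)·-1 = 0
  [I]: (-1)·-1+(2)·0+(1)·1 = 2
  [L]: (-1)·-1+(2)·-1+(1)·0 = -1
  [T]: (-1)·1+(2)·1+(1)·0 = 1
⇒ I^2 L^-1 T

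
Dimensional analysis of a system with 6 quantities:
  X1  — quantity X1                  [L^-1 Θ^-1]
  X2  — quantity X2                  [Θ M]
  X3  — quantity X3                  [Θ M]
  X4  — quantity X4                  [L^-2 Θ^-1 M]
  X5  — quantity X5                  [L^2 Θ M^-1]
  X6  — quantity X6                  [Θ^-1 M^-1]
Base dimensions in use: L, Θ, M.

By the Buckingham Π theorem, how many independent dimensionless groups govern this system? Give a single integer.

Exponent matrix [L,Θ,M] × [X1,X2,X3,X4,X5,X6]:
  L: [-1  0  0 -2  2  0]
  Θ: [-1  1  1 -1  1 -1]
  M: [ 0  1  1  1 -1 -1]
Row reduction gives pivot columns X1,X2; rank = 2
n=6, r=2 ⇒ 4 dimensionless groups

4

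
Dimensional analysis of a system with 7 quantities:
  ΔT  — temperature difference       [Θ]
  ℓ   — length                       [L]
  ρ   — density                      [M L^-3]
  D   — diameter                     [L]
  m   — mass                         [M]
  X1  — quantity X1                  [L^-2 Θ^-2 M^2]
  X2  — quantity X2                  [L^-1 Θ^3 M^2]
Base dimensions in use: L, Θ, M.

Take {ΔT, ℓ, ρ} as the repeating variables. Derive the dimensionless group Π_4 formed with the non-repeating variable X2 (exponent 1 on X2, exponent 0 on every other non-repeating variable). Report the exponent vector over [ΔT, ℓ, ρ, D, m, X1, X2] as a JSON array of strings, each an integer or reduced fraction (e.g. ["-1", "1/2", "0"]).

Write exponents as rows L,Θ,M / cols ΔT,ℓ,ρ,D,m,X1,X2:
  L: [ 0  1 -3  1  0 -2 -1]
  Θ: [ 1  0  0  0  0 -2  3]
  M: [ 0  0  1  0  1  2  2]
Row reduction gives pivot columns ΔT,ℓ,ρ; rank = 3
Repeat: ΔT,ℓ,ρ; free: D,m,X1,X2
RREF:
  r0: [   1    0    0    0    0   -2    3]
  r1: [   0    1    0    1    3    4    5]
  r2: [   0    0    1    0    1    2    2]
Fix exponent of X2 at 1, D at 0, m at 0, X1 at 0; solve each RREF row for its pivot's exponent:
  r0: exp(ΔT) + (3)·1 = 0 ⇒ exp(ΔT) = -3
  r1: exp(ℓ) + (5)·1 = 0 ⇒ exp(ℓ) = -5
  r2: exp(ρ) + (2)·1 = 0 ⇒ exp(ρ) = -2
Π_4 = ΔT^-3 · ℓ^-5 · ρ^-2 · X2

["-3", "-5", "-2", "0", "0", "0", "1"]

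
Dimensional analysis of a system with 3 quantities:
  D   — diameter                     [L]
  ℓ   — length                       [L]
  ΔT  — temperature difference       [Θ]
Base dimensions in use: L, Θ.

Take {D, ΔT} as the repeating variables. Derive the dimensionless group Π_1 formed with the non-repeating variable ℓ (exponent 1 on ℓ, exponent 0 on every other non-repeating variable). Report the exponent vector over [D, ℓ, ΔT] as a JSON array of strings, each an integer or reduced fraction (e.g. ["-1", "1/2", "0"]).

Write exponents as rows L,Θ / cols D,ℓ,ΔT:
  L: [ 1  1  0]
  Θ: [ 0  0  1]
Row reduction gives pivot columns D,ΔT; rank = 2
Pivot set = {D,ΔT}, free = {ℓ}
RREF:
  r0: [   1    1    0]
  r1: [   0    0    1]
Fix exponent of ℓ at 1; solve each RREF row for its pivot's exponent:
  r0: exp(D) + (1)·1 = 0 ⇒ exp(D) = -1
  r1: exp(ΔT) + (0)·1 = 0 ⇒ exp(ΔT) = 0
Π_1 = D^-1 · ℓ

["-1", "1", "0"]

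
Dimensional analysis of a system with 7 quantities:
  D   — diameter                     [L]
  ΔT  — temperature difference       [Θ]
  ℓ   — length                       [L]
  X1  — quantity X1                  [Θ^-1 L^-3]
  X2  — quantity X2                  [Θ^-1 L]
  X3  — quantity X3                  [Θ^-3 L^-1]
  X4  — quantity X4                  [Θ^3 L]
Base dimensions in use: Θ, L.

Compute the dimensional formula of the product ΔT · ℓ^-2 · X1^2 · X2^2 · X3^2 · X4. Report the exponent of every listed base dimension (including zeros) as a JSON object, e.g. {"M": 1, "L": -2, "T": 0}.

{"Θ": -6, "L": -7}

Write exponents as rows Θ,L / cols D,ΔT,ℓ,X1,X2,X3,X4:
  Θ: [ 0  1  0 -1 -1 -3  3]
  L: [ 1  0  1 -3  1 -1  1]
  [Θ]: (1)·1+(-2)·0+(2)·-1+(2)·-1+(2)·-3+(1)·3 = -6
  [L]: (1)·0+(-2)·1+(2)·-3+(2)·1+(2)·-1+(1)·1 = -7
⇒ Θ^-6 L^-7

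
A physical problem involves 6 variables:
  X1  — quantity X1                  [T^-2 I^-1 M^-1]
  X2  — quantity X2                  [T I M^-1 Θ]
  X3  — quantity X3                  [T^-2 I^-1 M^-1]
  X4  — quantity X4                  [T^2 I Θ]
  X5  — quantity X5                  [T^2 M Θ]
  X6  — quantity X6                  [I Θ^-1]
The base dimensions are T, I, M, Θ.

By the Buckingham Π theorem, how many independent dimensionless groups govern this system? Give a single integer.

3

Dimensional matrix (T×I×M×Θ by X1×X2×X3×X4×X5×X6):
  T: [-2  1 -2  2  2  0]
  I: [-1  1 -1  1  0  1]
  M: [-1 -1 -1  0  1  0]
  Θ: [ 0  1  0  1  1 -1]
Echelon form has 3 nonzero rows (pivots: X1,X2,X4)
6 vars − rank 3 = 3 Π groups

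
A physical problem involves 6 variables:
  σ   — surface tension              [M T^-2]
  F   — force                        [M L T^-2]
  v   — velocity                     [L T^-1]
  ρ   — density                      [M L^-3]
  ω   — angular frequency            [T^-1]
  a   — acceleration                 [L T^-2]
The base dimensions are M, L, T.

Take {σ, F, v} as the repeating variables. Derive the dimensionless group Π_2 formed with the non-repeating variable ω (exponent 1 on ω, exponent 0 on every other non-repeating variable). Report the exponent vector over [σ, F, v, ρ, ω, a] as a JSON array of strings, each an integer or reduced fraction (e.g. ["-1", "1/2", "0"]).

["-1", "1", "-1", "0", "1", "0"]

Write exponents as rows M,L,T / cols σ,F,v,ρ,ω,a:
  M: [ 1  1  0  1  0  0]
  L: [ 0  1  1 -3  0  1]
  T: [-2 -2 -1  0 -1 -2]
Row reduction gives pivot columns σ,F,v; rank = 3
Repeat: σ,F,v; free: ρ,ω,a
RREF:
  r0: [   1    0    0    2    1    1]
  r1: [   0    1    0   -1   -1   -1]
  r2: [   0    0    1   -2    1    2]
Fix exponent of ω at 1, ρ at 0, a at 0; solve each RREF row for its pivot's exponent:
  r0: exp(σ) + (1)·1 = 0 ⇒ exp(σ) = -1
  r1: exp(F) + (-1)·1 = 0 ⇒ exp(F) = 1
  r2: exp(v) + (1)·1 = 0 ⇒ exp(v) = -1
Π_2 = σ^-1 · F · v^-1 · ω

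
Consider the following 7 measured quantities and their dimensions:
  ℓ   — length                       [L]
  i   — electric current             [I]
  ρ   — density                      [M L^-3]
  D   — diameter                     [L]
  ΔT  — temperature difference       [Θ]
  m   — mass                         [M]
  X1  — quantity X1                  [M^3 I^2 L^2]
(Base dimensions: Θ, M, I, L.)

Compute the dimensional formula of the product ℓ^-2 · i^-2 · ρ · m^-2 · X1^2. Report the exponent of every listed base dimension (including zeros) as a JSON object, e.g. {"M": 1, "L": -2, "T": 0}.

{"Θ": 0, "M": 5, "I": 2, "L": -1}

Dimensional matrix (Θ×M×I×L by ℓ×i×ρ×D×ΔT×m×X1):
  Θ: [ 0  0  0  0  1  0  0]
  M: [ 0  0  1  0  0  1  3]
  I: [ 0  1  0  0  0  0  2]
  L: [ 1  0 -3  1  0  0  2]
  [Θ]: (-2)·0+(-2)·0+(1)·0+(-2)·0+(2)·0 = 0
  [M]: (-2)·0+(-2)·0+(1)·1+(-2)·1+(2)·3 = 5
  [I]: (-2)·0+(-2)·1+(1)·0+(-2)·0+(2)·2 = 2
  [L]: (-2)·1+(-2)·0+(1)·-3+(-2)·0+(2)·2 = -1
⇒ M^5 I^2 L^-1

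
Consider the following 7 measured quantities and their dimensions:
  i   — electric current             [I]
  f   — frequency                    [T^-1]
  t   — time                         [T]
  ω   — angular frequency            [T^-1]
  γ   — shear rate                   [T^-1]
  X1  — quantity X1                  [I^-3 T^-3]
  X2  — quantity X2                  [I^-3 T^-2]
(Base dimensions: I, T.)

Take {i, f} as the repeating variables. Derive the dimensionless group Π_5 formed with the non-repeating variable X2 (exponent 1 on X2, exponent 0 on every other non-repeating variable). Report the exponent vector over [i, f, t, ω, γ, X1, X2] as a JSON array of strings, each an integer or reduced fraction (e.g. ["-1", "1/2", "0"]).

Write exponents as rows I,T / cols i,f,t,ω,γ,X1,X2:
  I: [ 1  0  0  0  0 -3 -3]
  T: [ 0 -1  1 -1 -1 -3 -2]
Echelon form has 2 nonzero rows (pivots: i,f)
Pivot set = {i,f}, free = {t,ω,γ,X1,X2}
RREF:
  r0: [   1    0    0    0    0   -3   -3]
  r1: [   0    1   -1    1    1    3    2]
Fix exponent of X2 at 1, t at 0, ω at 0, γ at 0, X1 at 0; solve each RREF row for its pivot's exponent:
  r0: exp(i) + (-3)·1 = 0 ⇒ exp(i) = 3
  r1: exp(f) + (2)·1 = 0 ⇒ exp(f) = -2
Π_5 = i^3 · f^-2 · X2

["3", "-2", "0", "0", "0", "0", "1"]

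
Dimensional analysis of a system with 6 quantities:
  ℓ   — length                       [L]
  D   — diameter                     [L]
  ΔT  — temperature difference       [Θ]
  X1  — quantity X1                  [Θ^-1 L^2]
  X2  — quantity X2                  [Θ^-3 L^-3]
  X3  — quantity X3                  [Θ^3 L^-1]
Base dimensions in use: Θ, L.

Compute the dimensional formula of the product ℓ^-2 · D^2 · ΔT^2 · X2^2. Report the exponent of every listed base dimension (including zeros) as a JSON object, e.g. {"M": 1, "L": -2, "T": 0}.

Write exponents as rows Θ,L / cols ℓ,D,ΔT,X1,X2,X3:
  Θ: [ 0  0  1 -1 -3  3]
  L: [ 1  1  0  2 -3 -1]
  [Θ]: (-2)·0+(2)·0+(2)·1+(2)·-3 = -4
  [L]: (-2)·1+(2)·1+(2)·0+(2)·-3 = -6
⇒ Θ^-4 L^-6

{"Θ": -4, "L": -6}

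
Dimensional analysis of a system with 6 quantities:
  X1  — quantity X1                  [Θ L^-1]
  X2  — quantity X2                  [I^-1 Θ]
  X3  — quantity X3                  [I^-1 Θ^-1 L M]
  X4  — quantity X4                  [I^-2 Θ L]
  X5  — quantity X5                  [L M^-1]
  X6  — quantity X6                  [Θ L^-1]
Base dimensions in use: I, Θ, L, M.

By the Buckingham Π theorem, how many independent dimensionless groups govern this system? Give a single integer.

3

Write exponents as rows I,Θ,L,M / cols X1,X2,X3,X4,X5,X6:
  I: [ 0 -1 -1 -2  0  0]
  Θ: [ 1  1 -1  1  0  1]
  L: [-1  0  1  1  1 -1]
  M: [ 0  0  1  0 -1  0]
Row reduction gives pivot columns X1,X2,X3; rank = 3
n=6, r=3 ⇒ 3 dimensionless groups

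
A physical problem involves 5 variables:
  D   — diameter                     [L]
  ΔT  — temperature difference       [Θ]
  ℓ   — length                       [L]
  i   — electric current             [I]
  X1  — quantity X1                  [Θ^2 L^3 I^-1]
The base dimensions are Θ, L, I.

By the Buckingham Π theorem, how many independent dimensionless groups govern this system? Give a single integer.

2

Exponent matrix [Θ,L,I] × [D,ΔT,ℓ,i,X1]:
  Θ: [ 0  1  0  0  2]
  L: [ 1  0  1  0  3]
  I: [ 0  0  0  1 -1]
Row reduction gives pivot columns D,ΔT,i; rank = 3
5 vars − rank 3 = 2 Π groups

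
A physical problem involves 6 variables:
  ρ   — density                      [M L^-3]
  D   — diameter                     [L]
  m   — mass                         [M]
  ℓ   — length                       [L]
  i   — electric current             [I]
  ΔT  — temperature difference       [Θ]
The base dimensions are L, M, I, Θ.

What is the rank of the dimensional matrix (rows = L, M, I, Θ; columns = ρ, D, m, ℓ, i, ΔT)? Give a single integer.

4

Exponent matrix [L,M,I,Θ] × [ρ,D,m,ℓ,i,ΔT]:
  L: [-3  1  0  1  0  0]
  M: [ 1  0  1  0  0  0]
  I: [ 0  0  0  0  1  0]
  Θ: [ 0  0  0  0  0  1]
Row reduction gives pivot columns ρ,D,i,ΔT; rank = 4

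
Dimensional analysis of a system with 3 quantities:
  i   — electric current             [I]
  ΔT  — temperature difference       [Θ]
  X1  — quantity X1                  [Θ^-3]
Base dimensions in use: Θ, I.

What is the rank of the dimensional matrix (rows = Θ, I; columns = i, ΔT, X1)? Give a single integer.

Write exponents as rows Θ,I / cols i,ΔT,X1:
  Θ: [ 0  1 -3]
  I: [ 1  0  0]
Echelon form has 2 nonzero rows (pivots: i,ΔT)

2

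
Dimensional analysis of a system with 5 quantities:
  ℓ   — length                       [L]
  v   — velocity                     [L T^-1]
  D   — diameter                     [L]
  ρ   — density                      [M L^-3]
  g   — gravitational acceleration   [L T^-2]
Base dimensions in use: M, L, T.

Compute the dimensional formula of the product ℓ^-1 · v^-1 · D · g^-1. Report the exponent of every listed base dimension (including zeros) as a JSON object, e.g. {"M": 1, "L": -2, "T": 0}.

{"M": 0, "L": -2, "T": 3}

Write exponents as rows M,L,T / cols ℓ,v,D,ρ,g:
  M: [ 0  0  0  1  0]
  L: [ 1  1  1 -3  1]
  T: [ 0 -1  0  0 -2]
  [M]: (-1)·0+(-1)·0+(1)·0+(-1)·0 = 0
  [L]: (-1)·1+(-1)·1+(1)·1+(-1)·1 = -2
  [T]: (-1)·0+(-1)·-1+(1)·0+(-1)·-2 = 3
⇒ L^-2 T^3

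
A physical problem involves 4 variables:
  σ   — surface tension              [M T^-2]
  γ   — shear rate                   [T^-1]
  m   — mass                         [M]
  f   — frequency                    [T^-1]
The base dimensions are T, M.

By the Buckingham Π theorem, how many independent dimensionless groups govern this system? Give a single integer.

2

Dimensional matrix (T×M by σ×γ×m×f):
  T: [-2 -1  0 -1]
  M: [ 1  0  1  0]
Echelon form has 2 nonzero rows (pivots: σ,γ)
4 vars − rank 2 = 2 Π groups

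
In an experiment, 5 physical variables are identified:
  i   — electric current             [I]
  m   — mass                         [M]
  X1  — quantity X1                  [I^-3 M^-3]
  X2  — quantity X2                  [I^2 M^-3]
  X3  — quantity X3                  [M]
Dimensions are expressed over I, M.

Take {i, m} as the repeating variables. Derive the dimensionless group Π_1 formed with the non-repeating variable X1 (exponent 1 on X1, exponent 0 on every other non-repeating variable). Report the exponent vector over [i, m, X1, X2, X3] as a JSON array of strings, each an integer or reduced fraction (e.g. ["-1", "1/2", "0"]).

Write exponents as rows I,M / cols i,m,X1,X2,X3:
  I: [ 1  0 -3  2  0]
  M: [ 0  1 -3 -3  1]
Echelon form has 2 nonzero rows (pivots: i,m)
Repeat: i,m; free: X1,X2,X3
RREF:
  r0: [   1    0   -3    2    0]
  r1: [   0    1   -3   -3    1]
Fix exponent of X1 at 1, X2 at 0, X3 at 0; solve each RREF row for its pivot's exponent:
  r0: exp(i) + (-3)·1 = 0 ⇒ exp(i) = 3
  r1: exp(m) + (-3)·1 = 0 ⇒ exp(m) = 3
Π_1 = i^3 · m^3 · X1

["3", "3", "1", "0", "0"]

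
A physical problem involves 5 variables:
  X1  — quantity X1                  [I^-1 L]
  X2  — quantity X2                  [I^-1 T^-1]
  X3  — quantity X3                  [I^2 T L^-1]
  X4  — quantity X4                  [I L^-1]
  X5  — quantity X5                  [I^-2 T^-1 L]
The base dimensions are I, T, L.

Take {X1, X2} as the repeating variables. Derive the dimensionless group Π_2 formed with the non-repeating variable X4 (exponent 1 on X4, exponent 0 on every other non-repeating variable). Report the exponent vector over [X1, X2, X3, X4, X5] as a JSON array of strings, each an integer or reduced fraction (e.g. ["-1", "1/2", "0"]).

Dimensional matrix (I×T×L by X1×X2×X3×X4×X5):
  I: [-1 -1  2  1 -2]
  T: [ 0 -1  1  0 -1]
  L: [ 1  0 -1 -1  1]
Row reduction gives pivot columns X1,X2; rank = 2
Repeat: X1,X2; free: X3,X4,X5
RREF:
  r0: [   1    0   -1   -1    1]
  r1: [   0    1   -1    0    1]
  r2: [   0    0    0    0    0]
Fix exponent of X4 at 1, X3 at 0, X5 at 0; solve each RREF row for its pivot's exponent:
  r0: exp(X1) + (-1)·1 = 0 ⇒ exp(X1) = 1
  r1: exp(X2) + (0)·1 = 0 ⇒ exp(X2) = 0
Π_2 = X1 · X4

["1", "0", "0", "1", "0"]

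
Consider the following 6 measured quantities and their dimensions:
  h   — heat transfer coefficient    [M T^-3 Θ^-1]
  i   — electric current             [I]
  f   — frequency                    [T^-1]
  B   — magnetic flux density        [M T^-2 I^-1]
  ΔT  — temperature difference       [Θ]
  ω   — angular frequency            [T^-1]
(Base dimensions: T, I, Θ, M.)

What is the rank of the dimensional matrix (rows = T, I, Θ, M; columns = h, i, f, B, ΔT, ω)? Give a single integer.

4

Dimensional matrix (T×I×Θ×M by h×i×f×B×ΔT×ω):
  T: [-3  0 -1 -2  0 -1]
  I: [ 0  1  0 -1  0  0]
  Θ: [-1  0  0  0  1  0]
  M: [ 1  0  0  1  0  0]
RREF → pivots at {h,i,f,B} ⇒ r = 4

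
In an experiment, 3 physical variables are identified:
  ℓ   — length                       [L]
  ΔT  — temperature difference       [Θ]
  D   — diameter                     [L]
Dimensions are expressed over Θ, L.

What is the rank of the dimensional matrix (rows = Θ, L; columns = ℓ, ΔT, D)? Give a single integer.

2

Write exponents as rows Θ,L / cols ℓ,ΔT,D:
  Θ: [ 0  1  0]
  L: [ 1  0  1]
Echelon form has 2 nonzero rows (pivots: ℓ,ΔT)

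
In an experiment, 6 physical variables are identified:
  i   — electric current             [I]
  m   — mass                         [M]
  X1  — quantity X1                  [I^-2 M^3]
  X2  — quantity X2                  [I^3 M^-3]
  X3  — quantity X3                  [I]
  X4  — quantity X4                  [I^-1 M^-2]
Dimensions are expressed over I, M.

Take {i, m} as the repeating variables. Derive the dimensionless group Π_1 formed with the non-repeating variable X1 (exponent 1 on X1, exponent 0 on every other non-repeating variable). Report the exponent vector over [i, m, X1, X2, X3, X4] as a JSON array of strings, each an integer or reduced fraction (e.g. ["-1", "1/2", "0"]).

Exponent matrix [I,M] × [i,m,X1,X2,X3,X4]:
  I: [ 1  0 -2  3  1 -1]
  M: [ 0  1  3 -3  0 -2]
Row reduction gives pivot columns i,m; rank = 2
Pivot set = {i,m}, free = {X1,X2,X3,X4}
RREF:
  r0: [   1    0   -2    3    1   -1]
  r1: [   0    1    3   -3    0   -2]
Fix exponent of X1 at 1, X2 at 0, X3 at 0, X4 at 0; solve each RREF row for its pivot's exponent:
  r0: exp(i) + (-2)·1 = 0 ⇒ exp(i) = 2
  r1: exp(m) + (3)·1 = 0 ⇒ exp(m) = -3
Π_1 = i^2 · m^-3 · X1

["2", "-3", "1", "0", "0", "0"]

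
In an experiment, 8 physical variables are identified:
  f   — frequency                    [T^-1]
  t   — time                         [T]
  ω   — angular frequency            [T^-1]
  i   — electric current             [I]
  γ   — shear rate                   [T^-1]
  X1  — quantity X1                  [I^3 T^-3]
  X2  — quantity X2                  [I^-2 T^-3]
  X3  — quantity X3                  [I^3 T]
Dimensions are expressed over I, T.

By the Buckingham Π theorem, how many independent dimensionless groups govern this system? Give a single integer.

Write exponents as rows I,T / cols f,t,ω,i,γ,X1,X2,X3:
  I: [ 0  0  0  1  0  3 -2  3]
  T: [-1  1 -1  0 -1 -3 -3  1]
Row reduction gives pivot columns f,i; rank = 2
n=8, r=2 ⇒ 6 dimensionless groups

6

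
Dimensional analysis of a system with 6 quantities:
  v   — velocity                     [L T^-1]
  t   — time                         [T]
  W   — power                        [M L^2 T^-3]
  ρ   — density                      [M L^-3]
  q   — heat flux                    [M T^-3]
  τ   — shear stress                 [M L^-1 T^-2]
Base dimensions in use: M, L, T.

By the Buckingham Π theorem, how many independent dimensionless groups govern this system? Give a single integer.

3

Exponent matrix [M,L,T] × [v,t,W,ρ,q,τ]:
  M: [ 0  0  1  1  1  1]
  L: [ 1  0  2 -3  0 -1]
  T: [-1  1 -3  0 -3 -2]
RREF → pivots at {v,t,W} ⇒ r = 3
6 vars − rank 3 = 3 Π groups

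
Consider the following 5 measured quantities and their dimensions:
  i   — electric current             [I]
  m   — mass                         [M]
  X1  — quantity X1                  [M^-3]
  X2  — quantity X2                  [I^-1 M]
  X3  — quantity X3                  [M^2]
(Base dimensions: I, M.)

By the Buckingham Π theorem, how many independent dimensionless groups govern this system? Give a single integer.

3

Exponent matrix [I,M] × [i,m,X1,X2,X3]:
  I: [ 1  0  0 -1  0]
  M: [ 0  1 -3  1  2]
RREF → pivots at {i,m} ⇒ r = 2
Π count = n − r = 5 − 2 = 3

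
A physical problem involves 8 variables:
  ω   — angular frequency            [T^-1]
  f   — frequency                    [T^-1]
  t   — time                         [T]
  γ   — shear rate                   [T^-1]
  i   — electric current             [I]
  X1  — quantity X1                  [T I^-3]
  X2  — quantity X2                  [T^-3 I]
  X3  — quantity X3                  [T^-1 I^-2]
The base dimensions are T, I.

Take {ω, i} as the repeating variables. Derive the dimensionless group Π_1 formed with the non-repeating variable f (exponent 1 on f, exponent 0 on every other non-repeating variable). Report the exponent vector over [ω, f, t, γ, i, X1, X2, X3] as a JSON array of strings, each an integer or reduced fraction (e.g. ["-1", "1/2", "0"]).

["-1", "1", "0", "0", "0", "0", "0", "0"]

Exponent matrix [T,I] × [ω,f,t,γ,i,X1,X2,X3]:
  T: [-1 -1  1 -1  0  1 -3 -1]
  I: [ 0  0  0  0  1 -3  1 -2]
RREF → pivots at {ω,i} ⇒ r = 2
Pivot set = {ω,i}, free = {f,t,γ,X1,X2,X3}
RREF:
  r0: [   1    1   -1    1    0   -1    3    1]
  r1: [   0    0    0    0    1   -3    1   -2]
Fix exponent of f at 1, t at 0, γ at 0, X1 at 0, X2 at 0, X3 at 0; solve each RREF row for its pivot's exponent:
  r0: exp(ω) + (1)·1 = 0 ⇒ exp(ω) = -1
  r1: exp(i) + (0)·1 = 0 ⇒ exp(i) = 0
Π_1 = ω^-1 · f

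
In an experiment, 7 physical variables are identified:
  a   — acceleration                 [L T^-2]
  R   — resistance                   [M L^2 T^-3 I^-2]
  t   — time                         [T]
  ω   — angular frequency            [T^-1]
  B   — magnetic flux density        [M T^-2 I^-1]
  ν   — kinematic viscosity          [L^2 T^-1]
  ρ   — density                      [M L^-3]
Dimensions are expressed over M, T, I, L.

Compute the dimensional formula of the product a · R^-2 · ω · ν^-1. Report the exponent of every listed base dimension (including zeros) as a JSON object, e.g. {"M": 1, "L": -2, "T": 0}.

{"M": -2, "T": 4, "I": 4, "L": -5}

Exponent matrix [M,T,I,L] × [a,R,t,ω,B,ν,ρ]:
  M: [ 0  1  0  0  1  0  1]
  T: [-2 -3  1 -1 -2 -1  0]
  I: [ 0 -2  0  0 -1  0  0]
  L: [ 1  2  0  0  0  2 -3]
  [M]: (1)·0+(-2)·1+(1)·0+(-1)·0 = -2
  [T]: (1)·-2+(-2)·-3+(1)·-1+(-1)·-1 = 4
  [I]: (1)·0+(-2)·-2+(1)·0+(-1)·0 = 4
  [L]: (1)·1+(-2)·2+(1)·0+(-1)·2 = -5
⇒ M^-2 T^4 I^4 L^-5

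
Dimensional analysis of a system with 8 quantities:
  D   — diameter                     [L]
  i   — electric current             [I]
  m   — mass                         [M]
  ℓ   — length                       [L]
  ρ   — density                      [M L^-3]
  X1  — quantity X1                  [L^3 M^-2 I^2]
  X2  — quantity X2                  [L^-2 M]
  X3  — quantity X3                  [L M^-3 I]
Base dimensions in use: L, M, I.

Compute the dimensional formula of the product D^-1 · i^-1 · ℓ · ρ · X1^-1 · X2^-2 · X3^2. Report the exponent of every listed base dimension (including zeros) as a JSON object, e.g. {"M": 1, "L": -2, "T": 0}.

{"L": 0, "M": -5, "I": -1}

Dimensional matrix (L×M×I by D×i×m×ℓ×ρ×X1×X2×X3):
  L: [ 1  0  0  1 -3  3 -2  1]
  M: [ 0  0  1  0  1 -2  1 -3]
  I: [ 0  1  0  0  0  2  0  1]
  [L]: (-1)·1+(-1)·0+(1)·1+(1)·-3+(-1)·3+(-2)·-2+(2)·1 = 0
  [M]: (-1)·0+(-1)·0+(1)·0+(1)·1+(-1)·-2+(-2)·1+(2)·-3 = -5
  [I]: (-1)·0+(-1)·1+(1)·0+(1)·0+(-1)·2+(-2)·0+(2)·1 = -1
⇒ M^-5 I^-1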